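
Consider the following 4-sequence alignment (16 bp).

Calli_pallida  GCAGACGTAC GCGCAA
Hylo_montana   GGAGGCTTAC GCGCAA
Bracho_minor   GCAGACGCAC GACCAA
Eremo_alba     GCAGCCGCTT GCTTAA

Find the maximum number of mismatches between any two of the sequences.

Pairwise Hamming distances:
  Calli_pallida vs Hylo_montana: 3
  Calli_pallida vs Bracho_minor: 3
  Calli_pallida vs Eremo_alba: 6
  Hylo_montana vs Bracho_minor: 6
  Hylo_montana vs Eremo_alba: 8
  Bracho_minor vs Eremo_alba: 6
The largest is 8, between Hylo_montana and Eremo_alba.

8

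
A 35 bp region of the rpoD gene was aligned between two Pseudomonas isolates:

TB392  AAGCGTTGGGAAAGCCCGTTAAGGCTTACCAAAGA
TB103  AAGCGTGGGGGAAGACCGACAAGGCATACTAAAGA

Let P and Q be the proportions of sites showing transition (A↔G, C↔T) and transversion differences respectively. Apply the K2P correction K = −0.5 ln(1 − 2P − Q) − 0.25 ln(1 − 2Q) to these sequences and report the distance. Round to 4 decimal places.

0.2331

Mismatches occur at site 7 (T/G, transversion), site 11 (A/G, transition), site 15 (C/A, transversion), site 19 (T/A, transversion), site 20 (T/C, transition), site 26 (T/A, transversion), site 30 (C/T, transition).
Of the 7 differences, 3 transitions and 4 transversions over 35 sites: P = 3/35 = 0.085714, Q = 4/35 = 0.114286.
d = −0.5·ln(0.714286) − 0.25·ln(0.771428) = −0.5·(-0.336472) − 0.25·(-0.259512) = 0.2331.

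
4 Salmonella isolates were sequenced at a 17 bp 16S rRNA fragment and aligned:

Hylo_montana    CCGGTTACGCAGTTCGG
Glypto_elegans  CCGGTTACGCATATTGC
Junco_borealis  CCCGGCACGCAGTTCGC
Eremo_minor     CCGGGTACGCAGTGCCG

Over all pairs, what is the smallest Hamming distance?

Pairwise Hamming distances:
  Hylo_montana vs Glypto_elegans: 4
  Hylo_montana vs Junco_borealis: 4
  Hylo_montana vs Eremo_minor: 3
  Glypto_elegans vs Junco_borealis: 6
  Glypto_elegans vs Eremo_minor: 7
  Junco_borealis vs Eremo_minor: 5
The smallest is 3, between Hylo_montana and Eremo_minor.

3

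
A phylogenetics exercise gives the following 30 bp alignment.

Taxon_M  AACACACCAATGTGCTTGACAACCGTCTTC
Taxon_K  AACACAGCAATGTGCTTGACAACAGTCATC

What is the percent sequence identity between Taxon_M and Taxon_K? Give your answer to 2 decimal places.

90.00%

The sequences differ at positions 7 (C/G), 24 (C/A), 28 (T/A).
27 of the 30 sites match, so the percent identity is 27/30 × 100 = 90.00%.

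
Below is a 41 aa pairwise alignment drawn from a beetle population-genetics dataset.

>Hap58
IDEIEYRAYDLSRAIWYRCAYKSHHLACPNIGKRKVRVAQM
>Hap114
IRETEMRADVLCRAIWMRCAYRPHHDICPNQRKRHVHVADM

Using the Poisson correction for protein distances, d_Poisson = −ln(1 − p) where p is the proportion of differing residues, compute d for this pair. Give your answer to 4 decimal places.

0.4947

Mismatches occur at site 2 (D→R), site 4 (I→T), site 6 (Y→M), site 9 (Y→D), site 10 (D→V), site 12 (S→C), site 17 (Y→M), site 22 (K→R), site 23 (S→P), site 26 (L→D), site 27 (A→I), site 31 (I→Q), site 32 (G→R), site 35 (K→H), site 37 (R→H), site 40 (Q→D).
p = 16/41 = 0.390244.
d = −ln(1 − 0.390244) = −ln(0.609756) = 0.4947.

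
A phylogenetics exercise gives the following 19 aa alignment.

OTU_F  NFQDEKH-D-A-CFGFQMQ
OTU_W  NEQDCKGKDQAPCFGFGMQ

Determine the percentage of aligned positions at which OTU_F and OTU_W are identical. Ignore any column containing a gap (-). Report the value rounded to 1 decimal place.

Excluding the 3 gap columns leaves 16 comparable sites.
The sequences differ at positions 2 (F/E), 5 (E/C), 7 (H/G), 17 (Q/G).
12 of the 16 comparable sites match, so the percent identity is 12/16 × 100 = 75.0%.

75.0%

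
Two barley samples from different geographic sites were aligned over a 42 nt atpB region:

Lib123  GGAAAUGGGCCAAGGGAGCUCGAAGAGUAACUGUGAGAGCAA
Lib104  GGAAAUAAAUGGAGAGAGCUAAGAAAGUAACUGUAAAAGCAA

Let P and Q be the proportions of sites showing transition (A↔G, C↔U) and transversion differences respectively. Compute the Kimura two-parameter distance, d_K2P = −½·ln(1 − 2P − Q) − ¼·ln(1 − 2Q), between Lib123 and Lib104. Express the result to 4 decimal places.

0.4487

The sequences differ at positions 7 (G/A, transition), 8 (G/A, transition), 9 (G/A, transition), 10 (C/U, transition), 11 (C/G, transversion), 12 (A/G, transition), 15 (G/A, transition), 21 (C/A, transversion), 22 (G/A, transition), 23 (A/G, transition), 25 (G/A, transition), 35 (G/A, transition), 37 (G/A, transition).
Of the 13 differences, 11 transitions and 2 transversions over 42 sites: P = 11/42 = 0.261905, Q = 2/42 = 0.047619.
d = −0.5·ln(0.428571) − 0.25·ln(0.904762) = −0.5·(-0.847299) − 0.25·(-0.100083) = 0.4487.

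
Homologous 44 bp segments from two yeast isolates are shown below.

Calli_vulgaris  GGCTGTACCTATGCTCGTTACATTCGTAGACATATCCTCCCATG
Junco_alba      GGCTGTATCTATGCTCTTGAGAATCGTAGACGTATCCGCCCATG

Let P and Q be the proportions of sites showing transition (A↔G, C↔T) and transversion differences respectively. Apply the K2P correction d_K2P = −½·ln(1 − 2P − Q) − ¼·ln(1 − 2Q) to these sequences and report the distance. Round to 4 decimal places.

Mismatches occur at site 8 (C/T, transition), site 17 (G/T, transversion), site 19 (T/G, transversion), site 21 (C/G, transversion), site 23 (T/A, transversion), site 32 (A/G, transition), site 38 (T/G, transversion).
Of the 7 differences, 2 transitions and 5 transversions over 44 sites: P = 2/44 = 0.045455, Q = 5/44 = 0.113636.
d = −0.5·ln(0.795454) − 0.25·ln(0.772728) = −0.5·(-0.228842) − 0.25·(-0.257828) = 0.1789.

0.1789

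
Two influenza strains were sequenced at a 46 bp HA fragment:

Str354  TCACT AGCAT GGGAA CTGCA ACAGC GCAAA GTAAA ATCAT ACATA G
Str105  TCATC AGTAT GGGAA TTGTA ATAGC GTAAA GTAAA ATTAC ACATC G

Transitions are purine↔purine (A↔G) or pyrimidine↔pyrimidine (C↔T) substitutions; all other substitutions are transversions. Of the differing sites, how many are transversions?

Differing sites — 4:C/T (Ti); 5:T/C (Ti); 8:C/T (Ti); 16:C/T (Ti); 19:C/T (Ti); 22:C/T (Ti); 27:C/T (Ti); 38:C/T (Ti); 40:T/C (Ti); 45:A/C (Tv).
Of the 10 differences, 9 transitions and 1 transversion, so the answer is 1.

1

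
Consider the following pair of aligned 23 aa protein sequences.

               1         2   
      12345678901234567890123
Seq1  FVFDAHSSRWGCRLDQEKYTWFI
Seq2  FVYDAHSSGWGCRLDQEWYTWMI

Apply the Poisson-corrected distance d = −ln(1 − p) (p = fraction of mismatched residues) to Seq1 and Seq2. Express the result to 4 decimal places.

0.1911

Differing sites — 3:F/Y; 9:R/G; 18:K/W; 22:F/M.
p = 4/23 = 0.173913.
d = −ln(1 − 0.173913) = −ln(0.826087) = 0.1911.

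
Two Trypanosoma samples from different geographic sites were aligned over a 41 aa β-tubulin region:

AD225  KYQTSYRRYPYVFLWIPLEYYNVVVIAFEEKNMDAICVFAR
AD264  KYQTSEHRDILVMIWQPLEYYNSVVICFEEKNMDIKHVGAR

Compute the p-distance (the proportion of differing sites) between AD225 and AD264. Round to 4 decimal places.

The sequences differ at positions 6 (Y/E), 7 (R/H), 9 (Y/D), 10 (P/I), 11 (Y/L), 13 (F/M), 14 (L/I), 16 (I/Q), 23 (V/S), 27 (A/C), 35 (A/I), 36 (I/K), 37 (C/H), 39 (F/G).
There are 14 differences over 41 sites, so p = 14/41 = 0.3415.

0.3415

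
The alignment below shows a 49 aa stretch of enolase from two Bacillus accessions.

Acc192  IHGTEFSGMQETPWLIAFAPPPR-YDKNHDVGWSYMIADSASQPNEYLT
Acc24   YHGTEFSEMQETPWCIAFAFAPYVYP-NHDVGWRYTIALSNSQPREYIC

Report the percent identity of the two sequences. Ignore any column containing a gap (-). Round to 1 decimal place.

70.2%

Excluding the 2 gap columns leaves 47 comparable sites.
Mismatches occur at site 1 (I→Y), site 8 (G→E), site 15 (L→C), site 20 (P→F), site 21 (P→A), site 23 (R→Y), site 26 (D→P), site 34 (S→R), site 36 (M→T), site 39 (D→L), site 41 (A→N), site 45 (N→R), site 48 (L→I), site 49 (T→C).
33 of the 47 comparable sites match, so the percent identity is 33/47 × 100 = 70.2%.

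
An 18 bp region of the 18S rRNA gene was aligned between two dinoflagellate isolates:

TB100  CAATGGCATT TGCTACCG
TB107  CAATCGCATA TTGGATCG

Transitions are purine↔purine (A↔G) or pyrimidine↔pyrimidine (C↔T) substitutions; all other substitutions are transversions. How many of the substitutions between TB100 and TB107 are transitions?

Differing sites — 5:G/C (Tv); 10:T/A (Tv); 12:G/T (Tv); 13:C/G (Tv); 14:T/G (Tv); 16:C/T (Ti).
Of the 6 differences, 1 transition and 5 transversions, so the answer is 1.

1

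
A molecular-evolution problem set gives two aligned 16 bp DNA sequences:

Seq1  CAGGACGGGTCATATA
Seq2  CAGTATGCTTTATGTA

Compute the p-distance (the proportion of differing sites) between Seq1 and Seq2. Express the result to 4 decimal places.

Mismatches occur at site 4 (G↔T), site 6 (C↔T), site 8 (G↔C), site 9 (G↔T), site 11 (C↔T), site 14 (A↔G).
There are 6 differences over 16 sites, so p = 6/16 = 0.3750.

0.3750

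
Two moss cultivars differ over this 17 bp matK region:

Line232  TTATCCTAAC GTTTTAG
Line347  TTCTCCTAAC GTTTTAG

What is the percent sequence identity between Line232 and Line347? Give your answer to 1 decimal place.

94.1%

The sequences differ at position 3 (A/C).
16 of the 17 sites match, so the percent identity is 16/17 × 100 = 94.1%.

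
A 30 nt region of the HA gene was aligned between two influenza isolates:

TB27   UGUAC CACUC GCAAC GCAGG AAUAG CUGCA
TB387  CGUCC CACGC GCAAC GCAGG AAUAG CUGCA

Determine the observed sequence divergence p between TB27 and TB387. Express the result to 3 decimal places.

0.100

The sequences differ at positions 1 (U/C), 4 (A/C), 9 (U/G).
There are 3 differences over 30 sites, so p = 3/30 = 0.100.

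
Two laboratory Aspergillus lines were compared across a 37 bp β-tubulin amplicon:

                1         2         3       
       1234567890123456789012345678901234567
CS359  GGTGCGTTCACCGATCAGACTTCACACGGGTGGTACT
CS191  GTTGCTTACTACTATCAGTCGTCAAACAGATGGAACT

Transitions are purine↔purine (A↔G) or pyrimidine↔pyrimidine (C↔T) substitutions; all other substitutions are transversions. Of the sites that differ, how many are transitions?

2

The sequences differ at positions 2 (G/T, transversion), 6 (G/T, transversion), 8 (T/A, transversion), 10 (A/T, transversion), 11 (C/A, transversion), 13 (G/T, transversion), 19 (A/T, transversion), 21 (T/G, transversion), 25 (C/A, transversion), 28 (G/A, transition), 30 (G/A, transition), 34 (T/A, transversion).
Of the 12 differences, 2 transitions and 10 transversions, so the answer is 2.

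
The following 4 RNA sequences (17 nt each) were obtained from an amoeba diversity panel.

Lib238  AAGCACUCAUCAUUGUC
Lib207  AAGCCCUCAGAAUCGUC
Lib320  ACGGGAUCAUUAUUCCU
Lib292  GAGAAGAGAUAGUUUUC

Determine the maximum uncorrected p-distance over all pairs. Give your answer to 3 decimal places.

0.706

Pairwise Hamming distances:
  Lib238 vs Lib207: 4
  Lib238 vs Lib320: 8
  Lib238 vs Lib292: 8
  Lib207 vs Lib320: 10
  Lib207 vs Lib292: 10
  Lib320 vs Lib292: 12
The largest is 12 mismatches, between Lib320 and Lib292; p = 12/17 = 0.706.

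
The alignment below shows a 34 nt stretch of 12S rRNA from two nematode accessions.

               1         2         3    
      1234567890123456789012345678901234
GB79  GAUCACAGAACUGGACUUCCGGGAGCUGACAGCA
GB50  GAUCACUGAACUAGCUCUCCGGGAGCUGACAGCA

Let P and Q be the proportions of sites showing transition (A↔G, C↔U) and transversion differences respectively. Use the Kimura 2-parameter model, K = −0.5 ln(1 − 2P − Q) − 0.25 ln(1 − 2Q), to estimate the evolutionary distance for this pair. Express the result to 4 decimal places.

0.1654

Mismatches occur at site 7 (A→U, transversion), site 13 (G→A, transition), site 15 (A→C, transversion), site 16 (C→U, transition), site 17 (U→C, transition).
Of the 5 differences, 3 transitions and 2 transversions over 34 sites: P = 3/34 = 0.088235, Q = 2/34 = 0.058824.
d = −0.5·ln(0.764706) − 0.25·ln(0.882352) = −0.5·(-0.268264) − 0.25·(-0.125164) = 0.1654.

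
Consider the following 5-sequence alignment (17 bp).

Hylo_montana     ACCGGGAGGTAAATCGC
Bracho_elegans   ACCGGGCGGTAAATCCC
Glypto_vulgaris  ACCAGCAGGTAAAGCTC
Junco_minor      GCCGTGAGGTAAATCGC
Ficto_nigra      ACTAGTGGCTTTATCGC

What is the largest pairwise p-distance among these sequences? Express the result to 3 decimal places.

0.529

Pairwise Hamming distances:
  Hylo_montana vs Bracho_elegans: 2
  Hylo_montana vs Glypto_vulgaris: 4
  Hylo_montana vs Junco_minor: 2
  Hylo_montana vs Ficto_nigra: 7
  Bracho_elegans vs Glypto_vulgaris: 5
  Bracho_elegans vs Junco_minor: 4
  Bracho_elegans vs Ficto_nigra: 8
  Glypto_vulgaris vs Junco_minor: 6
  Glypto_vulgaris vs Ficto_nigra: 8
  Junco_minor vs Ficto_nigra: 9
The largest is 9 mismatches, between Junco_minor and Ficto_nigra; p = 9/17 = 0.529.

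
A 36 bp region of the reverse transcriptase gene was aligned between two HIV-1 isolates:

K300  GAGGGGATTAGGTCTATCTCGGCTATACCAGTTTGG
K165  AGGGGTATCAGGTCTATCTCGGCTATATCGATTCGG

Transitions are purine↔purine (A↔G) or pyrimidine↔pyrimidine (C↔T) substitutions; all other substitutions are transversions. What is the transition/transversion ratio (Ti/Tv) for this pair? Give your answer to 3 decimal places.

Differing sites — 1:G/A (Ti); 2:A/G (Ti); 6:G/T (Tv); 9:T/C (Ti); 28:C/T (Ti); 30:A/G (Ti); 31:G/A (Ti); 34:T/C (Ti).
Of the 8 differences, 7 transitions and 1 transversion, so Ti/Tv = 7/1 = 7.000.

7.000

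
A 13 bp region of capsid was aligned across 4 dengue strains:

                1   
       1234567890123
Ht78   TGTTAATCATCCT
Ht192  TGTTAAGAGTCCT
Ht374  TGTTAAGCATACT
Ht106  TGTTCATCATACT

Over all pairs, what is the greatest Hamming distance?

5

Pairwise Hamming distances:
  Ht78 vs Ht192: 3
  Ht78 vs Ht374: 2
  Ht78 vs Ht106: 2
  Ht192 vs Ht374: 3
  Ht192 vs Ht106: 5
  Ht374 vs Ht106: 2
The largest is 5, between Ht192 and Ht106.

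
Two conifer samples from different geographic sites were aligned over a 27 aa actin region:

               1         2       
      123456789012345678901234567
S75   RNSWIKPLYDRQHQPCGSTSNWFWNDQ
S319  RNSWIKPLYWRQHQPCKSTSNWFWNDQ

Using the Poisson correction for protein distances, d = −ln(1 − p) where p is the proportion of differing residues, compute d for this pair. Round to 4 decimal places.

Differing sites — 10:D/W; 17:G/K.
p = 2/27 = 0.074074.
d = −ln(1 − 0.074074) = −ln(0.925926) = 0.0770.

0.0770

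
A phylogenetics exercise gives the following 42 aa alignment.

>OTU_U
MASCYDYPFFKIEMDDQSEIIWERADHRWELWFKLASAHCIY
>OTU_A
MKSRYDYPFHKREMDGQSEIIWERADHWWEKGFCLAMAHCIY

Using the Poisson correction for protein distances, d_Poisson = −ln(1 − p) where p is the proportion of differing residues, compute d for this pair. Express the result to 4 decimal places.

0.2719

Differing sites — 2:A/K; 4:C/R; 10:F/H; 12:I/R; 16:D/G; 28:R/W; 31:L/K; 32:W/G; 34:K/C; 37:S/M.
p = 10/42 = 0.238095.
d = −ln(1 − 0.238095) = −ln(0.761905) = 0.2719.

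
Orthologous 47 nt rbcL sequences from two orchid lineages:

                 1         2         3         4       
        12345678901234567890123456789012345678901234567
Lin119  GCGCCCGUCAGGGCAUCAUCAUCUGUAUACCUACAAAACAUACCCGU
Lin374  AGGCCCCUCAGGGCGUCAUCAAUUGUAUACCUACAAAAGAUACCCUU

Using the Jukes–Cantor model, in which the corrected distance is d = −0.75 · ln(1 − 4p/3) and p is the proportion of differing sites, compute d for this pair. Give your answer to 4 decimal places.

0.1931

The sequences differ at positions 1 (G/A), 2 (C/G), 7 (G/C), 15 (A/G), 22 (U/A), 23 (C/U), 39 (C/G), 46 (G/U).
p = 8/47 = 0.170213.
d = −0.75 · ln(1 − (4/3)·0.170213) = −0.75 · ln(0.773049) = −0.75 · (-0.257413) = 0.1931.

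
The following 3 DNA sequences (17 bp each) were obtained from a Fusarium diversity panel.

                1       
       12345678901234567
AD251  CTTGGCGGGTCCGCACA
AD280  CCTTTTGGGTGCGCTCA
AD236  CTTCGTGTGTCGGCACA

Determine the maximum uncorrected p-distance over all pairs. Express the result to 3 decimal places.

Pairwise Hamming distances:
  AD251 vs AD280: 6
  AD251 vs AD236: 4
  AD280 vs AD236: 7
The largest is 7 mismatches, between AD280 and AD236; p = 7/17 = 0.412.

0.412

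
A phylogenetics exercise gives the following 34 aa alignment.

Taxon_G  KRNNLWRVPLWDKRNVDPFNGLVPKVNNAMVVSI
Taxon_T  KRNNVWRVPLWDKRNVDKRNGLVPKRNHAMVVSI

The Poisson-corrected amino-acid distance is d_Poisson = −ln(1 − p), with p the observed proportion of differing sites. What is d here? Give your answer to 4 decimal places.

Differing sites — 5:L/V; 18:P/K; 19:F/R; 26:V/R; 28:N/H.
p = 5/34 = 0.147059.
d = −ln(1 − 0.147059) = −ln(0.852941) = 0.1591.

0.1591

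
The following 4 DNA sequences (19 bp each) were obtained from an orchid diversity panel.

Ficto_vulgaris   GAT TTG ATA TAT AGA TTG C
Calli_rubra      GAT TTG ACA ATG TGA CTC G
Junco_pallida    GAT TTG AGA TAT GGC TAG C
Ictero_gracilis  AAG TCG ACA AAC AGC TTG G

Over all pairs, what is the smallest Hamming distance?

4

Pairwise Hamming distances:
  Ficto_vulgaris vs Calli_rubra: 8
  Ficto_vulgaris vs Junco_pallida: 4
  Ficto_vulgaris vs Ictero_gracilis: 8
  Calli_rubra vs Junco_pallida: 10
  Calli_rubra vs Ictero_gracilis: 9
  Junco_pallida vs Ictero_gracilis: 9
The smallest is 4, between Ficto_vulgaris and Junco_pallida.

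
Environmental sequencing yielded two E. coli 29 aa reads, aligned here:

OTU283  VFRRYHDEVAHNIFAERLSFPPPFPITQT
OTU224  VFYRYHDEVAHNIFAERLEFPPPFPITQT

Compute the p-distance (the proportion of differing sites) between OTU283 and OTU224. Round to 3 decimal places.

0.069

The sequences differ at positions 3 (R/Y), 19 (S/E).
There are 2 differences over 29 sites, so p = 2/29 = 0.069.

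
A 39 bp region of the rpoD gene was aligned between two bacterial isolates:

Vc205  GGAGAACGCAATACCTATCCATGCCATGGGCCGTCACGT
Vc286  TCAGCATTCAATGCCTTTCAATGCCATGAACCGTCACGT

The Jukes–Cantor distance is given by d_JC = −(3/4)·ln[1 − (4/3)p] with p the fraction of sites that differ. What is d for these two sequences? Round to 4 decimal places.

0.3138

Differing sites — 1:G/T; 2:G/C; 5:A/C; 7:C/T; 8:G/T; 13:A/G; 17:A/T; 20:C/A; 29:G/A; 30:G/A.
p = 10/39 = 0.256410.
d = −0.75 · ln(1 − (4/3)·0.256410) = −0.75 · ln(0.658120) = −0.75 · (-0.418368) = 0.3138.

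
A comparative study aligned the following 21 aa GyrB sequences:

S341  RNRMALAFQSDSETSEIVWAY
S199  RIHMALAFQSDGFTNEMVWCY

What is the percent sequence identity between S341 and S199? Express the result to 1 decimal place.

66.7%

The sequences differ at positions 2 (N/I), 3 (R/H), 12 (S/G), 13 (E/F), 15 (S/N), 17 (I/M), 20 (A/C).
14 of the 21 sites match, so the percent identity is 14/21 × 100 = 66.7%.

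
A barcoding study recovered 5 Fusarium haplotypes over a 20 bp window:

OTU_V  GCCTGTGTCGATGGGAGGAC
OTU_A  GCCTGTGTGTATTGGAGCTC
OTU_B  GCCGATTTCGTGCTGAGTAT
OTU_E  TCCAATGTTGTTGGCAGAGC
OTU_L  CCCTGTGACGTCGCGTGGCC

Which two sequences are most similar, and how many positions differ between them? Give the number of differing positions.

Pairwise Hamming distances:
  OTU_V vs OTU_A: 5
  OTU_V vs OTU_B: 9
  OTU_V vs OTU_E: 8
  OTU_V vs OTU_L: 7
  OTU_A vs OTU_B: 12
  OTU_A vs OTU_E: 10
  OTU_A vs OTU_L: 11
  OTU_B vs OTU_E: 11
  OTU_B vs OTU_L: 12
  OTU_E vs OTU_L: 11
The smallest is 5, between OTU_V and OTU_A.

5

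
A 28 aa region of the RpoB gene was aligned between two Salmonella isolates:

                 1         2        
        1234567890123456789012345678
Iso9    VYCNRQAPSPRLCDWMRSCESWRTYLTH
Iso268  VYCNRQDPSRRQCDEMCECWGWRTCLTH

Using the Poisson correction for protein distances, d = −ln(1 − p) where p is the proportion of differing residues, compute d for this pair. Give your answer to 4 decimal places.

Differing sites — 7:A/D; 10:P/R; 12:L/Q; 15:W/E; 17:R/C; 18:S/E; 20:E/W; 21:S/G; 25:Y/C.
p = 9/28 = 0.321429.
d = −ln(1 − 0.321429) = −ln(0.678571) = 0.3878.

0.3878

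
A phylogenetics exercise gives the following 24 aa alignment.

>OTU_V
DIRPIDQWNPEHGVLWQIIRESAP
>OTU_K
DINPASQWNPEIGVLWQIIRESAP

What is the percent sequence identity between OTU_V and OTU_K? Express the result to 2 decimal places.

Mismatches occur at site 3 (R/N), site 5 (I/A), site 6 (D/S), site 12 (H/I).
20 of the 24 sites match, so the percent identity is 20/24 × 100 = 83.33%.

83.33%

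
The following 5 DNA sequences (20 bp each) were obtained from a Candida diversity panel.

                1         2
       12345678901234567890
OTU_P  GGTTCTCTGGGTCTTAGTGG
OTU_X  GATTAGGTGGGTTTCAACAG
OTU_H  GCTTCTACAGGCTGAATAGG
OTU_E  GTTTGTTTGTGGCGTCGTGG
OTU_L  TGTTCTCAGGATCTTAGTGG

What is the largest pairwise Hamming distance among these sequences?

13

Pairwise Hamming distances:
  OTU_P vs OTU_X: 9
  OTU_P vs OTU_H: 10
  OTU_P vs OTU_E: 7
  OTU_P vs OTU_L: 3
  OTU_X vs OTU_H: 12
  OTU_X vs OTU_E: 13
  OTU_X vs OTU_L: 12
  OTU_H vs OTU_E: 12
  OTU_H vs OTU_L: 12
  OTU_E vs OTU_L: 10
The largest is 13, between OTU_X and OTU_E.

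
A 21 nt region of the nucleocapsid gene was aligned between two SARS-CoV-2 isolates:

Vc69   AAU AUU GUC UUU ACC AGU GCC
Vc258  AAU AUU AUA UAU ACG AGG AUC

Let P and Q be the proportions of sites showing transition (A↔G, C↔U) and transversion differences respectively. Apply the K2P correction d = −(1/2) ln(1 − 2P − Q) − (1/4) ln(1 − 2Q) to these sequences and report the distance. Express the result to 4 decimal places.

0.4432

The sequences differ at positions 7 (G/A, transition), 9 (C/A, transversion), 11 (U/A, transversion), 15 (C/G, transversion), 18 (U/G, transversion), 19 (G/A, transition), 20 (C/U, transition).
Of the 7 differences, 3 transitions and 4 transversions over 21 sites: P = 3/21 = 0.142857, Q = 4/21 = 0.190476.
d = −0.5·ln(0.523810) − 0.25·ln(0.619048) = −0.5·(-0.646626) − 0.25·(-0.479572) = 0.4432.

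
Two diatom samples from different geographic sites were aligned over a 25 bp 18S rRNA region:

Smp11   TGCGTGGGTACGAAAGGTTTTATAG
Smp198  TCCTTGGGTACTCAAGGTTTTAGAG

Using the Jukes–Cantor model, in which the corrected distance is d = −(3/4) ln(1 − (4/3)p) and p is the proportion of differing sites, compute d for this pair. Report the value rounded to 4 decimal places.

The sequences differ at positions 2 (G/C), 4 (G/T), 12 (G/T), 13 (A/C), 23 (T/G).
p = 5/25 = 0.200000.
d = −0.75 · ln(1 − (4/3)·0.200000) = −0.75 · ln(0.733333) = −0.75 · (-0.310155) = 0.2326.

0.2326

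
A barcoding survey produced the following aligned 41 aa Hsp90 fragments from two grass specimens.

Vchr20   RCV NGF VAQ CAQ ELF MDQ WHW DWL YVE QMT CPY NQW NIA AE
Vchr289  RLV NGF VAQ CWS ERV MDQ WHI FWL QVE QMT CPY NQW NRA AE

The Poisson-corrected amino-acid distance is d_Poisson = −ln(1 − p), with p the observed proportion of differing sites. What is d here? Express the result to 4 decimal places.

Mismatches occur at site 2 (C→L), site 11 (A→W), site 12 (Q→S), site 14 (L→R), site 15 (F→V), site 21 (W→I), site 22 (D→F), site 25 (Y→Q), site 38 (I→R).
p = 9/41 = 0.219512.
d = −ln(1 − 0.219512) = −ln(0.780488) = 0.2478.

0.2478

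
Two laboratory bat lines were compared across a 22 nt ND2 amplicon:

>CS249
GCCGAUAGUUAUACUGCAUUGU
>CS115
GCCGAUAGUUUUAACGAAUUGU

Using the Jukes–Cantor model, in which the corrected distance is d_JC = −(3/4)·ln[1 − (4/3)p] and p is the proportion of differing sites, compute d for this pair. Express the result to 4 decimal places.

0.2082

Mismatches occur at site 11 (A↔U), site 14 (C↔A), site 15 (U↔C), site 17 (C↔A).
p = 4/22 = 0.181818.
d = −0.75 · ln(1 − (4/3)·0.181818) = −0.75 · ln(0.757576) = −0.75 · (-0.277631) = 0.2082.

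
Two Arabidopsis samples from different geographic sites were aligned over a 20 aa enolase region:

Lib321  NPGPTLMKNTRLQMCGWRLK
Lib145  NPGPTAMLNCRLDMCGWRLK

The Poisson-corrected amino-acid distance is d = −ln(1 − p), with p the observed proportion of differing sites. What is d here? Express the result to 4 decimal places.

0.2231

The sequences differ at positions 6 (L/A), 8 (K/L), 10 (T/C), 13 (Q/D).
p = 4/20 = 0.200000.
d = −ln(1 − 0.200000) = −ln(0.800000) = 0.2231.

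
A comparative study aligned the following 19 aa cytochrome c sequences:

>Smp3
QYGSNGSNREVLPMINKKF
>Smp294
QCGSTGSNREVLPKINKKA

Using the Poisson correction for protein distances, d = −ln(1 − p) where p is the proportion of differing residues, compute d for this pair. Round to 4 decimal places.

Mismatches occur at site 2 (Y→C), site 5 (N→T), site 14 (M→K), site 19 (F→A).
p = 4/19 = 0.210526.
d = −ln(1 − 0.210526) = −ln(0.789474) = 0.2364.

0.2364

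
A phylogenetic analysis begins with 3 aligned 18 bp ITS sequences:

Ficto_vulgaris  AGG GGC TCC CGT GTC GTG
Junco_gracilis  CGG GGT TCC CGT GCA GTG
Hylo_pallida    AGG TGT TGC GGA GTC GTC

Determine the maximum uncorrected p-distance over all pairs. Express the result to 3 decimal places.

Pairwise Hamming distances:
  Ficto_vulgaris vs Junco_gracilis: 4
  Ficto_vulgaris vs Hylo_pallida: 6
  Junco_gracilis vs Hylo_pallida: 8
The largest is 8 mismatches, between Junco_gracilis and Hylo_pallida; p = 8/18 = 0.444.

0.444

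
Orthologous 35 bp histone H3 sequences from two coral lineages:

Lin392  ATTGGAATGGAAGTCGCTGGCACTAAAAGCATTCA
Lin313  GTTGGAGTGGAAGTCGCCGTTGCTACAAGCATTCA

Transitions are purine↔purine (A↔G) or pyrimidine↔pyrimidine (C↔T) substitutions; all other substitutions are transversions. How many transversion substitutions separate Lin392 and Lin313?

2

Differing sites — 1:A/G (Ti); 7:A/G (Ti); 18:T/C (Ti); 20:G/T (Tv); 21:C/T (Ti); 22:A/G (Ti); 26:A/C (Tv).
Of the 7 differences, 5 transitions and 2 transversions, so the answer is 2.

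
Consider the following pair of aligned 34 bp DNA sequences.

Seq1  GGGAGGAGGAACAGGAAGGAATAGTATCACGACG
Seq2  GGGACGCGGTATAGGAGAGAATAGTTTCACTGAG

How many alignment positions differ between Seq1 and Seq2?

10

Mismatches occur at site 5 (G/C), site 7 (A/C), site 10 (A/T), site 12 (C/T), site 17 (A/G), site 18 (G/A), site 26 (A/T), site 31 (G/T), site 32 (A/G), site 33 (C/A).
That gives 10 mismatches out of 34 aligned sites, so the Hamming distance is 10.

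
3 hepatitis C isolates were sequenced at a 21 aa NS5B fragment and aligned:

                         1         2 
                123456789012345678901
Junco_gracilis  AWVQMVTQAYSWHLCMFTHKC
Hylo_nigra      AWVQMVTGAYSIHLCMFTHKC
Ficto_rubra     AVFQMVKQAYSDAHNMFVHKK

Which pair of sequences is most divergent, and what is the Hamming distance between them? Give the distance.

10

Pairwise Hamming distances:
  Junco_gracilis vs Hylo_nigra: 2
  Junco_gracilis vs Ficto_rubra: 9
  Hylo_nigra vs Ficto_rubra: 10
The largest is 10, between Hylo_nigra and Ficto_rubra.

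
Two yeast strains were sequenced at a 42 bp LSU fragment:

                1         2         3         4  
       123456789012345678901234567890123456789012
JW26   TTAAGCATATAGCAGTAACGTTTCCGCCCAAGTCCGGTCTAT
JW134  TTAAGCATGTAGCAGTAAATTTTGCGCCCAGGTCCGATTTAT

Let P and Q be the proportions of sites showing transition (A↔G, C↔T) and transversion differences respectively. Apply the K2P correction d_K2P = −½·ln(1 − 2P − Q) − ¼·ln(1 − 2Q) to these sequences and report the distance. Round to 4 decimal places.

0.1904

Differing sites — 9:A/G (Ti); 19:C/A (Tv); 20:G/T (Tv); 24:C/G (Tv); 31:A/G (Ti); 37:G/A (Ti); 39:C/T (Ti).
Of the 7 differences, 4 transitions and 3 transversions over 42 sites: P = 4/42 = 0.095238, Q = 3/42 = 0.071429.
d = −0.5·ln(0.738095) − 0.25·ln(0.857142) = −0.5·(-0.303683) − 0.25·(-0.154152) = 0.1904.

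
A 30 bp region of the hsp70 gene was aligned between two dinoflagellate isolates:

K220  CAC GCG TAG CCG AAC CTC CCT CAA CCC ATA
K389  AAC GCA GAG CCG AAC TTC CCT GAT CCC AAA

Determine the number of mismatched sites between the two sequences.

Differing sites — 1:C/A; 6:G/A; 7:T/G; 16:C/T; 22:C/G; 24:A/T; 29:T/A.
That gives 7 mismatches out of 30 aligned sites, so the Hamming distance is 7.

7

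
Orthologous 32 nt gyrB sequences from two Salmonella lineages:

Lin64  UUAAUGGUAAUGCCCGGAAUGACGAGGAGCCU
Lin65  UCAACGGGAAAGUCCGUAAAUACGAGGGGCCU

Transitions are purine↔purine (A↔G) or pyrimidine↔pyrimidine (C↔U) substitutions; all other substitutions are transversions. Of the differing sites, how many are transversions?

5

The sequences differ at positions 2 (U/C, transition), 5 (U/C, transition), 8 (U/G, transversion), 11 (U/A, transversion), 13 (C/U, transition), 17 (G/U, transversion), 20 (U/A, transversion), 21 (G/U, transversion), 28 (A/G, transition).
Of the 9 differences, 4 transitions and 5 transversions, so the answer is 5.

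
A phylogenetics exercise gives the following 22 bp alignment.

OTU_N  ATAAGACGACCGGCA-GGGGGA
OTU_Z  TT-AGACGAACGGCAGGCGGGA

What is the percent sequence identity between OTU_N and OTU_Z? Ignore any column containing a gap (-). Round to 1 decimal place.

Excluding the 2 gap columns leaves 20 comparable sites.
The sequences differ at positions 1 (A/T), 10 (C/A), 18 (G/C).
17 of the 20 comparable sites match, so the percent identity is 17/20 × 100 = 85.0%.

85.0%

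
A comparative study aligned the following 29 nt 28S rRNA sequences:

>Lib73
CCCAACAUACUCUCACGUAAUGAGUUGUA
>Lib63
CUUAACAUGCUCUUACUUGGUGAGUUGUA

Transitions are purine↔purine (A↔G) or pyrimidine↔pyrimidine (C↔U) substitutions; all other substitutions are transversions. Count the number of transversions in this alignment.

1

The sequences differ at positions 2 (C/U, transition), 3 (C/U, transition), 9 (A/G, transition), 14 (C/U, transition), 17 (G/U, transversion), 19 (A/G, transition), 20 (A/G, transition).
Of the 7 differences, 6 transitions and 1 transversion, so the answer is 1.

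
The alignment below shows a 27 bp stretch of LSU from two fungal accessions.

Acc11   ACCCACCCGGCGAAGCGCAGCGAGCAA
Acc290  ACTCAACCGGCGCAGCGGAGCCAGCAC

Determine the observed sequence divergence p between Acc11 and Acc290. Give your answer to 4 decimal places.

Differing sites — 3:C/T; 6:C/A; 13:A/C; 18:C/G; 22:G/C; 27:A/C.
There are 6 differences over 27 sites, so p = 6/27 = 0.2222.

0.2222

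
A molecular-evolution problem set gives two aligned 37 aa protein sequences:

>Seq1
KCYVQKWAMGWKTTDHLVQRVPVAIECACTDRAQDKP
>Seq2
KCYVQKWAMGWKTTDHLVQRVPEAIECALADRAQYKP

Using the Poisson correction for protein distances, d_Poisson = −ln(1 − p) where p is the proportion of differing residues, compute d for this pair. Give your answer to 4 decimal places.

Differing sites — 23:V/E; 29:C/L; 30:T/A; 35:D/Y.
p = 4/37 = 0.108108.
d = −ln(1 − 0.108108) = −ln(0.891892) = 0.1144.

0.1144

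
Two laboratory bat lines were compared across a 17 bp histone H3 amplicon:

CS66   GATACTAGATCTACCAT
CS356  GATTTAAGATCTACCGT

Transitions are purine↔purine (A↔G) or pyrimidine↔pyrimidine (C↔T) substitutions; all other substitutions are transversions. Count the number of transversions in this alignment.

2

Mismatches occur at site 4 (A→T, transversion), site 5 (C→T, transition), site 6 (T→A, transversion), site 16 (A→G, transition).
Of the 4 differences, 2 transitions and 2 transversions, so the answer is 2.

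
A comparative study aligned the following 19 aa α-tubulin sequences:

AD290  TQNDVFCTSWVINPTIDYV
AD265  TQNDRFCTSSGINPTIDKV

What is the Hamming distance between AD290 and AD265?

4

The sequences differ at positions 5 (V/R), 10 (W/S), 11 (V/G), 18 (Y/K).
That gives 4 mismatches out of 19 aligned sites, so the Hamming distance is 4.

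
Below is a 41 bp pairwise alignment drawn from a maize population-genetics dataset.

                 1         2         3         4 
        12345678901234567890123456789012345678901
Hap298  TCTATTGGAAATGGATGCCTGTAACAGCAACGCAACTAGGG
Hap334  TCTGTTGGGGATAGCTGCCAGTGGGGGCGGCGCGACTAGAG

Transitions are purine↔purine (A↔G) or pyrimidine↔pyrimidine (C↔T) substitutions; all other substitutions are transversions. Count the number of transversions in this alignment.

Differing sites — 4:A/G (Ti); 9:A/G (Ti); 10:A/G (Ti); 13:G/A (Ti); 15:A/C (Tv); 20:T/A (Tv); 23:A/G (Ti); 24:A/G (Ti); 25:C/G (Tv); 26:A/G (Ti); 29:A/G (Ti); 30:A/G (Ti); 34:A/G (Ti); 40:G/A (Ti).
Of the 14 differences, 11 transitions and 3 transversions, so the answer is 3.

3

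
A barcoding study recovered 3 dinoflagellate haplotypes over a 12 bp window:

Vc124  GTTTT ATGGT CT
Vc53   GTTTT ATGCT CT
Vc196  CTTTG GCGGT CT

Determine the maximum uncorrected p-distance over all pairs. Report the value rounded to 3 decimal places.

Pairwise Hamming distances:
  Vc124 vs Vc53: 1
  Vc124 vs Vc196: 4
  Vc53 vs Vc196: 5
The largest is 5 mismatches, between Vc53 and Vc196; p = 5/12 = 0.417.

0.417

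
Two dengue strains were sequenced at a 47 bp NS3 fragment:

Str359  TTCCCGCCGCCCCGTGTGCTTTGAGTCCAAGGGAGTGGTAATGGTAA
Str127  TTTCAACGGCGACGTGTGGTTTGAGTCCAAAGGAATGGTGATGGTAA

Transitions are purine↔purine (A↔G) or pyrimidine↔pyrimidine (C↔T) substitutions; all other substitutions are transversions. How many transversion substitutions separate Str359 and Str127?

Differing sites — 3:C/T (Ti); 5:C/A (Tv); 6:G/A (Ti); 8:C/G (Tv); 11:C/G (Tv); 12:C/A (Tv); 19:C/G (Tv); 31:G/A (Ti); 35:G/A (Ti); 40:A/G (Ti).
Of the 10 differences, 5 transitions and 5 transversions, so the answer is 5.

5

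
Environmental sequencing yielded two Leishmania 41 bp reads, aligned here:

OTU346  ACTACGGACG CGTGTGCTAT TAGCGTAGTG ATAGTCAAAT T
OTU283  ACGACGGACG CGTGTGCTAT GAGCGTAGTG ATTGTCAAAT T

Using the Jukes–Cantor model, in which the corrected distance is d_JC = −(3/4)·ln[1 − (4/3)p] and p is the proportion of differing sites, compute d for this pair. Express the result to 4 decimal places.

0.0770

Mismatches occur at site 3 (T↔G), site 21 (T↔G), site 33 (A↔T).
p = 3/41 = 0.073171.
d = −0.75 · ln(1 − (4/3)·0.073171) = −0.75 · ln(0.902439) = −0.75 · (-0.102654) = 0.0770.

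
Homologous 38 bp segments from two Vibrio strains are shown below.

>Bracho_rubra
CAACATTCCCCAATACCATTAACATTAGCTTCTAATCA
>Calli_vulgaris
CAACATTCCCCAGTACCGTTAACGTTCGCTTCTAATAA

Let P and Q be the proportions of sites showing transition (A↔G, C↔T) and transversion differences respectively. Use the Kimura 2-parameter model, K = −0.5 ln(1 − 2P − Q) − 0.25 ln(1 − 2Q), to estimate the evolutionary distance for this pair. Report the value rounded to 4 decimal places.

The sequences differ at positions 13 (A/G, transition), 18 (A/G, transition), 24 (A/G, transition), 27 (A/C, transversion), 37 (C/A, transversion).
Of the 5 differences, 3 transitions and 2 transversions over 38 sites: P = 3/38 = 0.078947, Q = 2/38 = 0.052632.
d = −0.5·ln(0.789474) − 0.25·ln(0.894736) = −0.5·(-0.236388) − 0.25·(-0.111227) = 0.1460.

0.1460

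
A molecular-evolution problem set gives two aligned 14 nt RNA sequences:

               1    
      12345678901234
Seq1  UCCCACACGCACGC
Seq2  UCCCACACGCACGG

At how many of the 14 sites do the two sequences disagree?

1

The sequences differ at position 14 (C/G).
That gives 1 mismatch out of 14 aligned sites, so the Hamming distance is 1.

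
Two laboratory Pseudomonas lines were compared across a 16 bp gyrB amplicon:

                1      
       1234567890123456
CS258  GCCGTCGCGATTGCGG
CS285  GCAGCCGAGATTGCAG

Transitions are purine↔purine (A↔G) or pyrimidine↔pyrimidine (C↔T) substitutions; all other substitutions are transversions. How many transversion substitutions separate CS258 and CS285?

2

Differing sites — 3:C/A (Tv); 5:T/C (Ti); 8:C/A (Tv); 15:G/A (Ti).
Of the 4 differences, 2 transitions and 2 transversions, so the answer is 2.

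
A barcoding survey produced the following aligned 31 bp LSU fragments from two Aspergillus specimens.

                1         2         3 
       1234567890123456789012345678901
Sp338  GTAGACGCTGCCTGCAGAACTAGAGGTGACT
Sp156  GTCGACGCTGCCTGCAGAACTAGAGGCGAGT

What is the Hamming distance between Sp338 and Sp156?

3

Mismatches occur at site 3 (A→C), site 27 (T→C), site 30 (C→G).
That gives 3 mismatches out of 31 aligned sites, so the Hamming distance is 3.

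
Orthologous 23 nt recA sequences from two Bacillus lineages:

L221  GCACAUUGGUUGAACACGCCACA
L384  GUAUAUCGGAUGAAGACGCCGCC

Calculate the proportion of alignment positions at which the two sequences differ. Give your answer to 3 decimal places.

Mismatches occur at site 2 (C↔U), site 4 (C↔U), site 7 (U↔C), site 10 (U↔A), site 15 (C↔G), site 21 (A↔G), site 23 (A↔C).
There are 7 differences over 23 sites, so p = 7/23 = 0.304.

0.304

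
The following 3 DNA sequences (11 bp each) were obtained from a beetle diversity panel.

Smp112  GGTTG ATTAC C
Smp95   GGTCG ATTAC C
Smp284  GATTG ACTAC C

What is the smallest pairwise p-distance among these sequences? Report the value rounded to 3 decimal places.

Pairwise Hamming distances:
  Smp112 vs Smp95: 1
  Smp112 vs Smp284: 2
  Smp95 vs Smp284: 3
The smallest is 1 mismatch, between Smp112 and Smp95; p = 1/11 = 0.091.

0.091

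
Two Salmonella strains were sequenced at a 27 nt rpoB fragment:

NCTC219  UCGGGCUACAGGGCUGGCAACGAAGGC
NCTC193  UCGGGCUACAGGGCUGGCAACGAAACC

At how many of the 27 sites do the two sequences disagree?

2

Mismatches occur at site 25 (G↔A), site 26 (G↔C).
That gives 2 mismatches out of 27 aligned sites, so the Hamming distance is 2.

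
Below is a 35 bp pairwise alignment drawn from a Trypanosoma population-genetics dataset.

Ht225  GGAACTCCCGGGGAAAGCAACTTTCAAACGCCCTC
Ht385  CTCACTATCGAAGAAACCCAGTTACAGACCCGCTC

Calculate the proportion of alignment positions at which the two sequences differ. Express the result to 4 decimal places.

The sequences differ at positions 1 (G/C), 2 (G/T), 3 (A/C), 7 (C/A), 8 (C/T), 11 (G/A), 12 (G/A), 17 (G/C), 19 (A/C), 21 (C/G), 24 (T/A), 27 (A/G), 30 (G/C), 32 (C/G).
There are 14 differences over 35 sites, so p = 14/35 = 0.4000.

0.4000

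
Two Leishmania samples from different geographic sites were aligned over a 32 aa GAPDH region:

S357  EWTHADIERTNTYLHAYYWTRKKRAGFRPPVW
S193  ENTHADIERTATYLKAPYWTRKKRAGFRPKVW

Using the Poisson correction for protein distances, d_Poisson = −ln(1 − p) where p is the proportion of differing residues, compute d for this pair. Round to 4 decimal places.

0.1699

Differing sites — 2:W/N; 11:N/A; 15:H/K; 17:Y/P; 30:P/K.
p = 5/32 = 0.156250.
d = −ln(1 − 0.156250) = −ln(0.843750) = 0.1699.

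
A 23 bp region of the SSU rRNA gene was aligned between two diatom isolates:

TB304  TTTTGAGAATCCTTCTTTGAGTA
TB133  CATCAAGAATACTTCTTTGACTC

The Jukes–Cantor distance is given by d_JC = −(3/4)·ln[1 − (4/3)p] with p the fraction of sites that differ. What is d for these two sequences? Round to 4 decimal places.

0.3904

The sequences differ at positions 1 (T/C), 2 (T/A), 4 (T/C), 5 (G/A), 11 (C/A), 21 (G/C), 23 (A/C).
p = 7/23 = 0.304348.
d = −0.75 · ln(1 − (4/3)·0.304348) = −0.75 · ln(0.594203) = −0.75 · (-0.520534) = 0.3904.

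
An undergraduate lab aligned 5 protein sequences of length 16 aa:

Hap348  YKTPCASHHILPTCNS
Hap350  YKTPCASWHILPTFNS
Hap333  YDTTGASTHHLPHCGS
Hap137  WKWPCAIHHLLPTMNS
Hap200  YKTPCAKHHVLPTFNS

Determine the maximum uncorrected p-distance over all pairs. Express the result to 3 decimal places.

Pairwise Hamming distances:
  Hap348 vs Hap350: 2
  Hap348 vs Hap333: 7
  Hap348 vs Hap137: 5
  Hap348 vs Hap200: 3
  Hap350 vs Hap333: 8
  Hap350 vs Hap137: 6
  Hap350 vs Hap200: 3
  Hap333 vs Hap137: 11
  Hap333 vs Hap200: 9
  Hap137 vs Hap200: 5
The largest is 11 mismatches, between Hap333 and Hap137; p = 11/16 = 0.688.

0.688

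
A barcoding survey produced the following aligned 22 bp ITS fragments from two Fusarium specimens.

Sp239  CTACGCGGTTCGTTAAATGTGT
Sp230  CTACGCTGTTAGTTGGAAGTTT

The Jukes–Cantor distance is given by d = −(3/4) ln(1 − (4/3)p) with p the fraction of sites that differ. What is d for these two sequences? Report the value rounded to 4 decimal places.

The sequences differ at positions 7 (G/T), 11 (C/A), 15 (A/G), 16 (A/G), 18 (T/A), 21 (G/T).
p = 6/22 = 0.272727.
d = −0.75 · ln(1 − (4/3)·0.272727) = −0.75 · ln(0.636364) = −0.75 · (-0.451985) = 0.3390.

0.3390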